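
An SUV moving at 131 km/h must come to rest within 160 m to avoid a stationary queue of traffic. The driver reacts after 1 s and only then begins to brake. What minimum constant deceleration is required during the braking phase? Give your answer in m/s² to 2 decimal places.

Required deceleration ≈ 5.36 m/s²

131 km/h ÷ 3.6 = 36.3889 m/s.
Distance covered during reaction = 36.3889 × 1 = 36.389 m.
Distance available for braking: 160 − 36.389 = 123.611 m.
v² = 2a·d ⇒ a = v²/(2d) = 36.3889² / (2 × 123.611) = 1324.152 / 247.222 = 5.3561 m/s².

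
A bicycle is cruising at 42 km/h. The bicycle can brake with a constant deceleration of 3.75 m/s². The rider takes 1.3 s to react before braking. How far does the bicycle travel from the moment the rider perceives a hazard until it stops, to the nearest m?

42 km/h ÷ 3.6 = 11.6667 m/s.
Reaction distance = v·t_r = 11.6667 × 1.3 = 15.167 m.
Braking distance = v²/(2a) = 11.6667² / (2 × 3.750) = 136.112 / 7.500 = 18.148 m.
Total = 15.167 + 18.148 = 33.315 m.

Total stopping distance ≈ 33 m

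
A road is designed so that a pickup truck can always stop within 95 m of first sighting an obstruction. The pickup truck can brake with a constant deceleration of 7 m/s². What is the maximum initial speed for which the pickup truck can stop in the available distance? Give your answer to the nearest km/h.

v²/(2a) = d ⇒ v = √(2 × 7.000 × 95) = √1330.00 = 36.4692 m/s.
36.4692 m/s × 3.6 = 131.289 km/h.

Maximum speed ≈ 131 km/h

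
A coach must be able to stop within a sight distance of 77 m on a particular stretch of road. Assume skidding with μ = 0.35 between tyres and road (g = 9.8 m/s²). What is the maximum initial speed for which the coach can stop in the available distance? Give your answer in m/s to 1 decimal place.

Maximum speed ≈ 23.0 m/s

a = μg = 0.35 × 9.8 = 3.430 m/s².
v²/(2a) = d ⇒ v = √(2 × 3.430 × 77) = √528.22 = 22.9830 m/s.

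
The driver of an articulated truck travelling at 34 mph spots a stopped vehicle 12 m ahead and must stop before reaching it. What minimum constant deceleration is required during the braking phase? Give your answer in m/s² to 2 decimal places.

34 mph × 0.44704 = 15.1994 m/s.
v² = 2a·d ⇒ a = v²/(2d) = 15.1994² / (2 × 12.000) = 231.022 / 24.000 = 9.6259 m/s².

Required deceleration ≈ 9.63 m/s²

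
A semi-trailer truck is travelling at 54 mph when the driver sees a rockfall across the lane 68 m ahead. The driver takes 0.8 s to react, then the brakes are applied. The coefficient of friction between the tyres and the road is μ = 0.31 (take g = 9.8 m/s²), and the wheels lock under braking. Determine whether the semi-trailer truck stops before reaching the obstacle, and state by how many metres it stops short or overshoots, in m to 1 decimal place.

54 mph × 0.44704 = 24.1402 m/s.
a = μg = 0.31 × 9.8 = 3.038 m/s².
Reaction distance = 24.1402 × 0.8 = 19.312 m.
Braking distance = v²/(2a) = 582.749 / 6.076 = 95.910 m.
Total stopping distance = 19.312 + 95.910 = 115.222 m, vs 68 m available — it cannot stop in time and overshoots by 115.222 − 68 = 47.222 m.

No — it overshoots by 47.2 m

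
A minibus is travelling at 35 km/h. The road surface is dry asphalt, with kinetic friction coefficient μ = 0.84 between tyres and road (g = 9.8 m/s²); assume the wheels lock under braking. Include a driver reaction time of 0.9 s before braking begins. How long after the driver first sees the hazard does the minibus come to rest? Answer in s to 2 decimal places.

Total time ≈ 2.08 s

35 km/h ÷ 3.6 = 9.7222 m/s.
a = μg = 0.84 × 9.8 = 8.232 m/s².
Braking time = v/a = 9.7222 / 8.232 = 1.181 s.
Total = 0.9 + 1.181 = 2.081 s.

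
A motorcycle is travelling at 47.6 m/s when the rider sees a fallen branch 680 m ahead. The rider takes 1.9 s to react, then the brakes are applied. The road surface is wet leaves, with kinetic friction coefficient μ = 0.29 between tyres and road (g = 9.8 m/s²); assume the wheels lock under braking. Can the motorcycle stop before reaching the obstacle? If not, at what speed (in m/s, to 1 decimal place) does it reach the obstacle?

a = μg = 0.29 × 9.8 = 2.842 m/s².
Reaction distance = 47.6000 × 1.9 = 90.440 m.
Braking distance = v²/(2a) = 2265.760 / 5.684 = 398.621 m.
Total stopping distance = 90.440 + 398.621 = 489.061 m, vs 680 m available — it stops with 680 − 489.061 = 190.939 m to spare.

Yes — it stops about 190.9 m short of the obstacle, so it never reaches it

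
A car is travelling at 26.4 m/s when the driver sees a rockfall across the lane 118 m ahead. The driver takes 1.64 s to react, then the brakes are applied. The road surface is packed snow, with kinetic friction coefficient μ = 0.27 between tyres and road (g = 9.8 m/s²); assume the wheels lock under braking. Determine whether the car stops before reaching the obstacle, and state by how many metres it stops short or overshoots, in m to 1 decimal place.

a = μg = 0.27 × 9.8 = 2.646 m/s².
Reaction distance = 26.4000 × 1.64 = 43.296 m.
Braking distance = v²/(2a) = 696.960 / 5.292 = 131.701 m.
Total stopping distance = 43.296 + 131.701 = 174.997 m, vs 118 m available — it cannot stop in time and overshoots by 174.997 − 118 = 56.997 m.

No — it overshoots by 57.0 m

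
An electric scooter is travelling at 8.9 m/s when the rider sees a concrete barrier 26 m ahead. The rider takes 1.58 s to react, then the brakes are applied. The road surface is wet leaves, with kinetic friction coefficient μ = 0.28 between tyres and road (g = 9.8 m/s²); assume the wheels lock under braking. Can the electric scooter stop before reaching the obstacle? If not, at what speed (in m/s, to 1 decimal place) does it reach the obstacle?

No — it strikes the obstacle at 3.7 m/s

a = μg = 0.28 × 9.8 = 2.744 m/s².
Reaction distance = 8.9000 × 1.58 = 14.062 m.
Braking distance needed to stop: v²/(2a) = 79.210 / 5.488 = 14.433 m, so total needed = 14.062 + 14.433 = 28.495 m > 26 m — it cannot stop.
Distance remaining when braking begins: 26 − 14.062 = 11.938 m.
v² = v₀² − 2a·d = 79.210 − 2 × 2.744 × 11.938 = 13.694 m²/s².
v = √13.694 = 3.701 m/s.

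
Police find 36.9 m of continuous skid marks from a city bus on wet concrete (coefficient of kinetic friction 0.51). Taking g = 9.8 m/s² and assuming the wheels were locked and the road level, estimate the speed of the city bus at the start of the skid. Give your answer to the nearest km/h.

Deceleration a = μg = 0.51 × 9.8 = 4.998 m/s².
v = √(2a·d) = √(2 × 4.998 × 36.9) = √368.852 = 19.2055 m/s.
= 19.2055 × 3.6 = 69.140 km/h.

Initial speed ≈ 69 km/h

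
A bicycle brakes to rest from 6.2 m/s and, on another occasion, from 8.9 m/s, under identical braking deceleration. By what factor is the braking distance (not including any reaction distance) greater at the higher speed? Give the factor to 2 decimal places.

Factor ≈ 2.06

Braking distance d = v²/(2a), so with a fixed, d ∝ v².
Factor = (8.9/6.2)² = 1.4355² = 2.0607.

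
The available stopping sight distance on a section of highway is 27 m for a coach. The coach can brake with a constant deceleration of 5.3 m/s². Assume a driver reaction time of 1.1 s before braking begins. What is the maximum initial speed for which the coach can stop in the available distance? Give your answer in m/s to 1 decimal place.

Maximum speed ≈ 12.1 m/s

Stopping distance: v·t_r + v²/(2a) = 27 with t_r = 1.1 s and a = 5.300 m/s².
So v² + 11.660 v − 286.20 = 0.
Positive root: v = −a·t_r + √((a·t_r)² + 2a·d) = −5.830 + √(33.989 + 286.20) = 12.0638 m/s.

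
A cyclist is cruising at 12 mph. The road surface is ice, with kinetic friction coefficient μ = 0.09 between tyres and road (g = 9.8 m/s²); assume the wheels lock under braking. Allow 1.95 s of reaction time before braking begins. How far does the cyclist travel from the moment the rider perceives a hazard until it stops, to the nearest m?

Total stopping distance ≈ 27 m

12 mph × 0.44704 = 5.3645 m/s.
a = μg = 0.09 × 9.8 = 0.882 m/s².
Reaction distance = v·t_r = 5.3645 × 1.95 = 10.461 m.
Braking distance = v²/(2a) = 5.3645² / (2 × 0.882) = 28.778 / 1.764 = 16.314 m.
Total = 10.461 + 16.314 = 26.775 m.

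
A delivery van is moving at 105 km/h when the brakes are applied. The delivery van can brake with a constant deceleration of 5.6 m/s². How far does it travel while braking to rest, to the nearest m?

105 km/h ÷ 3.6 = 29.1667 m/s.
Braking distance = v²/(2a) = 29.1667² / (2 × 5.600) = 850.696 / 11.200 = 75.955 m.

Braking distance ≈ 76 m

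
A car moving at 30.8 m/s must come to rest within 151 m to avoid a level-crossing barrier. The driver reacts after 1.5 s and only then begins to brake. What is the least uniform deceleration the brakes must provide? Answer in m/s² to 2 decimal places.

Distance covered during reaction = 30.8000 × 1.5 = 46.200 m.
Distance available for braking: 151 − 46.200 = 104.800 m.
v² = 2a·d ⇒ a = v²/(2d) = 30.8000² / (2 × 104.800) = 948.640 / 209.600 = 4.5260 m/s².

Required deceleration ≈ 4.53 m/s²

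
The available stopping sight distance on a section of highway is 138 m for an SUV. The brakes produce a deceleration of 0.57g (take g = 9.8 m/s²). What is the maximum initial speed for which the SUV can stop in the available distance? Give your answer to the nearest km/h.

a = 0.57 × 9.8 = 5.586 m/s².
v²/(2a) = d ⇒ v = √(2 × 5.586 × 138) = √1541.74 = 39.2650 m/s.
39.2650 m/s × 3.6 = 141.354 km/h.

Maximum speed ≈ 141 km/h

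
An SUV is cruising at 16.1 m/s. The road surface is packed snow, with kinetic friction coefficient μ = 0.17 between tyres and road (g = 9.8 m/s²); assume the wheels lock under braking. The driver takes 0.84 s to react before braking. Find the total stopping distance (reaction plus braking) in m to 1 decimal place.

a = μg = 0.17 × 9.8 = 1.666 m/s².
Reaction distance = v·t_r = 16.1000 × 0.84 = 13.524 m.
Braking distance = v²/(2a) = 16.1000² / (2 × 1.666) = 259.210 / 3.332 = 77.794 m.
Total = 13.524 + 77.794 = 91.318 m.

Total stopping distance ≈ 91.3 m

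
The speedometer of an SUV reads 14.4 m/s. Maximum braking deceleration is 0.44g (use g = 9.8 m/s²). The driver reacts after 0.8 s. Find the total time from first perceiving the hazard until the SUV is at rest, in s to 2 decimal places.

Total time ≈ 4.14 s

a = 0.44 × 9.8 = 4.312 m/s².
Braking time = v/a = 14.4000 / 4.312 = 3.340 s.
Total = 0.8 + 3.340 = 4.140 s.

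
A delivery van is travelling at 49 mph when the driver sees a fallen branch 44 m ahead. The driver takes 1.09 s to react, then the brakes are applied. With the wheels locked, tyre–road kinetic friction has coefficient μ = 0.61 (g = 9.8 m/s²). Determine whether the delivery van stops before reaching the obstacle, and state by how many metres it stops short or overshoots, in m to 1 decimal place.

No — it overshoots by 20.0 m

49 mph × 0.44704 = 21.9050 m/s.
a = μg = 0.61 × 9.8 = 5.978 m/s².
Reaction distance = 21.9050 × 1.09 = 23.876 m.
Braking distance = v²/(2a) = 479.829 / 11.956 = 40.133 m.
Total stopping distance = 23.876 + 40.133 = 64.009 m, vs 44 m available — it cannot stop in time and overshoots by 64.009 − 44 = 20.009 m.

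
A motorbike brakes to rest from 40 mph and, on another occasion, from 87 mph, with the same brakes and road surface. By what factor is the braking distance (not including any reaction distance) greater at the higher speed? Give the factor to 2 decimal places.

Braking distance d = v²/(2a), so with a fixed, d ∝ v².
Factor = (87/40)² = 2.1750² = 4.7306.

Factor ≈ 4.73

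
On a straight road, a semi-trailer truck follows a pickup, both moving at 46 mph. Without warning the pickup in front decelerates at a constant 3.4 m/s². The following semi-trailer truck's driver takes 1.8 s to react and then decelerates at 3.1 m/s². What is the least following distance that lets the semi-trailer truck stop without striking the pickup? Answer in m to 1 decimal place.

Minimum gap ≈ 43.0 m

46 mph × 0.44704 = 20.5638 m/s.
Leader travels v²/(2a_L) = 422.870 / 6.800 = 62.187 m before stopping.
Follower covers v·t_r = 20.5638 × 1.8 = 37.015 m while reacting, then v²/(2a_F) = 422.870 / 6.200 = 68.205 m while braking, for a total of 37.015 + 68.205 = 105.220 m.
Since a_F ≤ a_L and the follower starts braking later, the follower is never slower than the leader, so the closest approach is when both have stopped.
Minimum gap = 105.220 − 62.187 = 43.033 m.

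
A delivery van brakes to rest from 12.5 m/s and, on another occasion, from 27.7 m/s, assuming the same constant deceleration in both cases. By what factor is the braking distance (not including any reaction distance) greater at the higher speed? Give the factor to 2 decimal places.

Factor ≈ 4.91

Braking distance d = v²/(2a), so with a fixed, d ∝ v².
Factor = (27.7/12.5)² = 2.2160² = 4.9107.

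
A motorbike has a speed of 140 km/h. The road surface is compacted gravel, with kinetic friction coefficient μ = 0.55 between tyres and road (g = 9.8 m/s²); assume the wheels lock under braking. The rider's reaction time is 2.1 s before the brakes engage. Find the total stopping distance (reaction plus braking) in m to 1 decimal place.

Total stopping distance ≈ 222.0 m

140 km/h ÷ 3.6 = 38.8889 m/s.
a = μg = 0.55 × 9.8 = 5.390 m/s².
Reaction distance = v·t_r = 38.8889 × 2.1 = 81.667 m.
Braking distance = v²/(2a) = 38.8889² / (2 × 5.390) = 1512.347 / 10.780 = 140.292 m.
Total = 81.667 + 140.292 = 221.959 m.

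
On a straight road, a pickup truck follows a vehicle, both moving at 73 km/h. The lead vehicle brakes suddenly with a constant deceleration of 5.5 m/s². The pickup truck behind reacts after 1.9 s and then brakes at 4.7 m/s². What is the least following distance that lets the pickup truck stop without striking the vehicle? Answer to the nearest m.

Minimum gap ≈ 45 m

73 km/h ÷ 3.6 = 20.2778 m/s.
Leader travels v²/(2a_L) = 411.189 / 11.000 = 37.381 m before stopping.
Follower covers v·t_r = 20.2778 × 1.9 = 38.528 m while reacting, then v²/(2a_F) = 411.189 / 9.400 = 43.744 m while braking, for a total of 38.528 + 43.744 = 82.272 m.
Since a_F ≤ a_L and the follower starts braking later, the follower is never slower than the leader, so the closest approach is when both have stopped.
Minimum gap = 82.272 − 37.381 = 44.891 m.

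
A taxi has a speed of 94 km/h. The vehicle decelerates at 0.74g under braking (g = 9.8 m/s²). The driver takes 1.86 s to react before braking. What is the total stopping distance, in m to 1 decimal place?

94 km/h ÷ 3.6 = 26.1111 m/s.
a = 0.74 × 9.8 = 7.252 m/s².
Reaction distance = v·t_r = 26.1111 × 1.86 = 48.567 m.
Braking distance = v²/(2a) = 26.1111² / (2 × 7.252) = 681.790 / 14.504 = 47.007 m.
Total = 48.567 + 47.007 = 95.574 m.

Total stopping distance ≈ 95.6 m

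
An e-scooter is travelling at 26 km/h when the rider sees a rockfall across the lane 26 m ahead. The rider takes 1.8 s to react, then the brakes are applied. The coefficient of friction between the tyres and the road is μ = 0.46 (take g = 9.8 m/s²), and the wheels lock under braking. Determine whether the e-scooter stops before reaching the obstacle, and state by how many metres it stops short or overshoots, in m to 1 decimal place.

Yes — it stops 7.2 m short of the obstacle

26 km/h ÷ 3.6 = 7.2222 m/s.
a = μg = 0.46 × 9.8 = 4.508 m/s².
Reaction distance = 7.2222 × 1.8 = 13.000 m.
Braking distance = v²/(2a) = 52.160 / 9.016 = 5.785 m.
Total stopping distance = 13.000 + 5.785 = 18.785 m, vs 26 m available — it stops with 26 − 18.785 = 7.215 m to spare.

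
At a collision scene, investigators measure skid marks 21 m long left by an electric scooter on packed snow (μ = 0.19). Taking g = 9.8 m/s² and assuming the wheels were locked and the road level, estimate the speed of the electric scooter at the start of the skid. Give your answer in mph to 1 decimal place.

Initial speed ≈ 19.8 mph

Deceleration a = μg = 0.19 × 9.8 = 1.862 m/s².
v = √(2a·d) = √(2 × 1.862 × 21) = √78.204 = 8.8433 m/s.
= 8.8433 ÷ 0.44704 = 19.782 mph.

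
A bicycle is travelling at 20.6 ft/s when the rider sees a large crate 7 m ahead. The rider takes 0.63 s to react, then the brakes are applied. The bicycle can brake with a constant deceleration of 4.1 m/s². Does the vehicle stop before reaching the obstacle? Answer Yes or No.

20.6 ft/s × 0.3048 = 6.2789 m/s.
Reaction distance = 6.2789 × 0.63 = 3.956 m.
Braking distance = v²/(2a) = 39.425 / 8.200 = 4.808 m.
Total stopping distance = 3.956 + 4.808 = 8.764 m, vs 7 m available — it cannot stop in time and overshoots by 8.764 − 7 = 1.764 m.

No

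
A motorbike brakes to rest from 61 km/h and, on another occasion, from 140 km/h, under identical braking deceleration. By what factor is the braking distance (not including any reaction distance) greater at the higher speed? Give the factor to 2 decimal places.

Braking distance d = v²/(2a), so with a fixed, d ∝ v².
Factor = (140/61)² = 2.2951² = 5.2675.

Factor ≈ 5.27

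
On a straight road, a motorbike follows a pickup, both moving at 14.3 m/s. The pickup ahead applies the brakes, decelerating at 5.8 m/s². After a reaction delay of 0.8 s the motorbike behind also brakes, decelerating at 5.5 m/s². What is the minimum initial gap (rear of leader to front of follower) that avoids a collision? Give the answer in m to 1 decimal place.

Leader travels v²/(2a_L) = 204.490 / 11.600 = 17.628 m before stopping.
Follower covers v·t_r = 14.3000 × 0.8 = 11.440 m while reacting, then v²/(2a_F) = 204.490 / 11.000 = 18.590 m while braking, for a total of 11.440 + 18.590 = 30.030 m.
Since a_F ≤ a_L and the follower starts braking later, the follower is never slower than the leader, so the closest approach is when both have stopped.
Minimum gap = 30.030 − 17.628 = 12.402 m.

Minimum gap ≈ 12.4 m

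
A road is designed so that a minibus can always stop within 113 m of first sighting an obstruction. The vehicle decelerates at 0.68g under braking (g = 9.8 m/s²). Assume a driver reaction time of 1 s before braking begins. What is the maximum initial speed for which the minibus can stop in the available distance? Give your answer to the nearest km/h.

Maximum speed ≈ 118 km/h

a = 0.68 × 9.8 = 6.664 m/s².
Stopping distance: v·t_r + v²/(2a) = 113 with t_r = 1 s and a = 6.664 m/s².
So v² + 13.328 v − 1506.06 = 0.
Positive root: v = −a·t_r + √((a·t_r)² + 2a·d) = −6.664 + √(44.409 + 1506.06) = 32.7120 m/s.
32.7120 m/s × 3.6 = 117.763 km/h.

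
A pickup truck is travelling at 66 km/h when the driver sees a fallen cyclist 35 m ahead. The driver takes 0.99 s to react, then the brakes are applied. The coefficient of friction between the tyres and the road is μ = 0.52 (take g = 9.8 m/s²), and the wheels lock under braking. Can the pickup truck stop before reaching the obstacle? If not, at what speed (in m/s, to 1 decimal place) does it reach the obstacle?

66 km/h ÷ 3.6 = 18.3333 m/s.
a = μg = 0.52 × 9.8 = 5.096 m/s².
Reaction distance = 18.3333 × 0.99 = 18.150 m.
Braking distance needed to stop: v²/(2a) = 336.110 / 10.192 = 32.978 m, so total needed = 18.150 + 32.978 = 51.128 m > 35 m — it cannot stop.
Distance remaining when braking begins: 35 − 18.150 = 16.850 m.
v² = v₀² − 2a·d = 336.110 − 2 × 5.096 × 16.850 = 164.375 m²/s².
v = √164.375 = 12.821 m/s.

No — it strikes the obstacle at 12.8 m/s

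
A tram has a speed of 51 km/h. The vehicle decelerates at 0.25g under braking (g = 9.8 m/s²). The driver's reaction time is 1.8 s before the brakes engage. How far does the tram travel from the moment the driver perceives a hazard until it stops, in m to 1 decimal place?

Total stopping distance ≈ 66.5 m

51 km/h ÷ 3.6 = 14.1667 m/s.
a = 0.25 × 9.8 = 2.450 m/s².
Reaction distance = v·t_r = 14.1667 × 1.8 = 25.500 m.
Braking distance = v²/(2a) = 14.1667² / (2 × 2.450) = 200.695 / 4.900 = 40.958 m.
Total = 25.500 + 40.958 = 66.458 m.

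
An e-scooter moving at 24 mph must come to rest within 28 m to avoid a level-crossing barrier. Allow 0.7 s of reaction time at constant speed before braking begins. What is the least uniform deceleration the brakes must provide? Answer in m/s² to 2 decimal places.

Required deceleration ≈ 2.81 m/s²

24 mph × 0.44704 = 10.7290 m/s.
Distance covered during reaction = 10.7290 × 0.7 = 7.510 m.
Distance available for braking: 28 − 7.510 = 20.490 m.
v² = 2a·d ⇒ a = v²/(2d) = 10.7290² / (2 × 20.490) = 115.111 / 40.980 = 2.8090 m/s².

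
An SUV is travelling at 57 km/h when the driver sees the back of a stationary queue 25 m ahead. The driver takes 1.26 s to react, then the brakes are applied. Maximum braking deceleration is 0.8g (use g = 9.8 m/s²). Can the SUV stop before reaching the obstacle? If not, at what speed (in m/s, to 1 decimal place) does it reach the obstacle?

57 km/h ÷ 3.6 = 15.8333 m/s.
a = 0.8 × 9.8 = 7.840 m/s².
Reaction distance = 15.8333 × 1.26 = 19.950 m.
Braking distance needed to stop: v²/(2a) = 250.693 / 15.680 = 15.988 m, so total needed = 19.950 + 15.988 = 35.938 m > 25 m — it cannot stop.
Distance remaining when braking begins: 25 − 19.950 = 5.050 m.
v² = v₀² − 2a·d = 250.693 − 2 × 7.840 × 5.050 = 171.509 m²/s².
v = √171.509 = 13.096 m/s.

No — it strikes the obstacle at 13.1 m/s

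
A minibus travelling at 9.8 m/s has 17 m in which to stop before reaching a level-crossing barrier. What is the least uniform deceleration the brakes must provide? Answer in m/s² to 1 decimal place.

Required deceleration ≈ 2.8 m/s²

v² = 2a·d ⇒ a = v²/(2d) = 9.8000² / (2 × 17.000) = 96.040 / 34.000 = 2.8247 m/s².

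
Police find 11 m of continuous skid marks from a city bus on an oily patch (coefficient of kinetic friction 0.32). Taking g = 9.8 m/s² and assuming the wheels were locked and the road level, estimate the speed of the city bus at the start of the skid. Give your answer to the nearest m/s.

Deceleration a = μg = 0.32 × 9.8 = 3.136 m/s².
v = √(2a·d) = √(2 × 3.136 × 11) = √68.992 = 8.3061 m/s.

Initial speed ≈ 8 m/s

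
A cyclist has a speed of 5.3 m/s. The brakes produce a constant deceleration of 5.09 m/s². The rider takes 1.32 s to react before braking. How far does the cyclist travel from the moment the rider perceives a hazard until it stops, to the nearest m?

Reaction distance = v·t_r = 5.3000 × 1.32 = 6.996 m.
Braking distance = v²/(2a) = 5.3000² / (2 × 5.090) = 28.090 / 10.180 = 2.759 m.
Total = 6.996 + 2.759 = 9.755 m.

Total stopping distance ≈ 10 m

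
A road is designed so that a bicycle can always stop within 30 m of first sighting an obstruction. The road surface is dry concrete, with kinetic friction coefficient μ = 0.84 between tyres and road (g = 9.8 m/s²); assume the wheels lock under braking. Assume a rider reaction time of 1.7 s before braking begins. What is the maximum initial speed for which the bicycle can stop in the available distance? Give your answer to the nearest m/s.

a = μg = 0.84 × 9.8 = 8.232 m/s².
Stopping distance: v·t_r + v²/(2a) = 30 with t_r = 1.7 s and a = 8.232 m/s².
So v² + 27.989 v − 493.92 = 0.
Positive root: v = −a·t_r + √((a·t_r)² + 2a·d) = −13.994 + √(195.832 + 493.92) = 12.2691 m/s.

Maximum speed ≈ 12 m/s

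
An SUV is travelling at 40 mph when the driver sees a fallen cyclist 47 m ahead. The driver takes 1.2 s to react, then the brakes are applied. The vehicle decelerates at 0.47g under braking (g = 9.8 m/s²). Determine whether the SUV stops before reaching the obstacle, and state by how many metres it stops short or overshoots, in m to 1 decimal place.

40 mph × 0.44704 = 17.8816 m/s.
a = 0.47 × 9.8 = 4.606 m/s².
Reaction distance = 17.8816 × 1.2 = 21.458 m.
Braking distance = v²/(2a) = 319.752 / 9.212 = 34.710 m.
Total stopping distance = 21.458 + 34.710 = 56.168 m, vs 47 m available — it cannot stop in time and overshoots by 56.168 − 47 = 9.168 m.

No — it overshoots by 9.2 m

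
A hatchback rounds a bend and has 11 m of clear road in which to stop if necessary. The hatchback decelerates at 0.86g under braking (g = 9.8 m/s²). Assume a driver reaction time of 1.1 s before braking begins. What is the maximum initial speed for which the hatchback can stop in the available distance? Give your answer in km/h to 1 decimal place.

Maximum speed ≈ 25.9 km/h

a = 0.86 × 9.8 = 8.428 m/s².
Stopping distance: v·t_r + v²/(2a) = 11 with t_r = 1.1 s and a = 8.428 m/s².
So v² + 18.542 v − 185.42 = 0.
Positive root: v = −a·t_r + √((a·t_r)² + 2a·d) = −9.271 + √(85.951 + 185.42) = 7.2023 m/s.
7.2023 m/s × 3.6 = 25.928 km/h.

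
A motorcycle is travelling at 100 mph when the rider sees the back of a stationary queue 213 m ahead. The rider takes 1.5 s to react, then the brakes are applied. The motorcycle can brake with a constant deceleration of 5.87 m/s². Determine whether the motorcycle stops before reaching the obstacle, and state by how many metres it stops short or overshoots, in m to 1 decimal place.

No — it overshoots by 24.3 m

100 mph × 0.44704 = 44.7040 m/s.
Reaction distance = 44.7040 × 1.5 = 67.056 m.
Braking distance = v²/(2a) = 1998.448 / 11.740 = 170.226 m.
Total stopping distance = 67.056 + 170.226 = 237.282 m, vs 213 m available — it cannot stop in time and overshoots by 237.282 − 213 = 24.282 m.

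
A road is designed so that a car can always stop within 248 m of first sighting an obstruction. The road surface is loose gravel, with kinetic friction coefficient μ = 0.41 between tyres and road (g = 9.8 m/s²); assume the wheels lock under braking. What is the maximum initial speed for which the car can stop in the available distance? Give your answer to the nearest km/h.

a = μg = 0.41 × 9.8 = 4.018 m/s².
v²/(2a) = d ⇒ v = √(2 × 4.018 × 248) = √1992.93 = 44.6422 m/s.
44.6422 m/s × 3.6 = 160.712 km/h.

Maximum speed ≈ 161 km/h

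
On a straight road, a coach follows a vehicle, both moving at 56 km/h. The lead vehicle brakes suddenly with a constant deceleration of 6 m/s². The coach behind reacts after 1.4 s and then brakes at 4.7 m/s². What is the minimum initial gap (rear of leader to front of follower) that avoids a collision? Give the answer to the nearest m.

Minimum gap ≈ 27 m

56 km/h ÷ 3.6 = 15.5556 m/s.
Leader travels v²/(2a_L) = 241.977 / 12.000 = 20.165 m before stopping.
Follower covers v·t_r = 15.5556 × 1.4 = 21.778 m while reacting, then v²/(2a_F) = 241.977 / 9.400 = 25.742 m while braking, for a total of 21.778 + 25.742 = 47.520 m.
Since a_F ≤ a_L and the follower starts braking later, the follower is never slower than the leader, so the closest approach is when both have stopped.
Minimum gap = 47.520 − 20.165 = 27.355 m.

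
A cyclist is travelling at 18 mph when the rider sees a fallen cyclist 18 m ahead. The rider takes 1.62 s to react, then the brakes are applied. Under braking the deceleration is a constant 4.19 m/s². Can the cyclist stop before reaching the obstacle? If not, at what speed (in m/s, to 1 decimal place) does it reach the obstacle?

No — it strikes the obstacle at 4.8 m/s

18 mph × 0.44704 = 8.0467 m/s.
Reaction distance = 8.0467 × 1.62 = 13.036 m.
Braking distance needed to stop: v²/(2a) = 64.749 / 8.380 = 7.727 m, so total needed = 13.036 + 7.727 = 20.763 m > 18 m — it cannot stop.
Distance remaining when braking begins: 18 − 13.036 = 4.964 m.
v² = v₀² − 2a·d = 64.749 − 2 × 4.190 × 4.964 = 23.151 m²/s².
v = √23.151 = 4.812 m/s.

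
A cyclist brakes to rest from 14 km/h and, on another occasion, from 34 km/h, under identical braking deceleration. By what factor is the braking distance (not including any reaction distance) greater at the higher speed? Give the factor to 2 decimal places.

Braking distance d = v²/(2a), so with a fixed, d ∝ v².
Factor = (34/14)² = 2.4286² = 5.8981.

Factor ≈ 5.90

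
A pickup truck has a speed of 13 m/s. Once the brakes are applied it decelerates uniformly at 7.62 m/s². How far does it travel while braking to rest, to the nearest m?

Braking distance ≈ 11 m

Braking distance = v²/(2a) = 13.0000² / (2 × 7.620) = 169.000 / 15.240 = 11.089 m.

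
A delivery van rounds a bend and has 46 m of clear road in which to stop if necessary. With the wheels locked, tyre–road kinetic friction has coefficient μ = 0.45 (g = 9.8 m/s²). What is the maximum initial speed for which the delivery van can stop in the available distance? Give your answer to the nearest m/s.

a = μg = 0.45 × 9.8 = 4.410 m/s².
v²/(2a) = d ⇒ v = √(2 × 4.410 × 46) = √405.72 = 20.1425 m/s.

Maximum speed ≈ 20 m/s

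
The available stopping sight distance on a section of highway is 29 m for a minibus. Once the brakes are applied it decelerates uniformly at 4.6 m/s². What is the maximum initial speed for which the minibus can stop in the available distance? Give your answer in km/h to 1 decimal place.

v²/(2a) = d ⇒ v = √(2 × 4.600 × 29) = √266.80 = 16.3340 m/s.
16.3340 m/s × 3.6 = 58.802 km/h.

Maximum speed ≈ 58.8 km/h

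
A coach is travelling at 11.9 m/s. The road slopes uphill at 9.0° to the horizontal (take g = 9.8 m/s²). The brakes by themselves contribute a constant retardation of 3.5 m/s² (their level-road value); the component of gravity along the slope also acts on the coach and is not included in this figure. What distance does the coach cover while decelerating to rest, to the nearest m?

Braking distance ≈ 14 m

Gravity along the uphill slope adds to the braking deceleration: a_eff = 3.500 + 9.8·sin 9.0° = 3.500 + 1.533 = 5.033 m/s².
Braking distance = v²/(2a) = 11.9000² / (2 × 5.033) = 141.610 / 10.066 = 14.068 m.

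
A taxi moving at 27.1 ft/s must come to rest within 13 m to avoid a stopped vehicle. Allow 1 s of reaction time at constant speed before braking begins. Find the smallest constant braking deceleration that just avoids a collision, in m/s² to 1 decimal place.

Required deceleration ≈ 7.2 m/s²

27.1 ft/s × 0.3048 = 8.2601 m/s.
Distance covered during reaction = 8.2601 × 1 = 8.260 m.
Distance available for braking: 13 − 8.260 = 4.740 m.
v² = 2a·d ⇒ a = v²/(2d) = 8.2601² / (2 × 4.740) = 68.229 / 9.480 = 7.1972 m/s².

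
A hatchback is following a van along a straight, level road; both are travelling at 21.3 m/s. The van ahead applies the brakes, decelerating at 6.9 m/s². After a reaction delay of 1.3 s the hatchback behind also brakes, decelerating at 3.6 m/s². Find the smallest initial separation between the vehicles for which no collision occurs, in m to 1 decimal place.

Minimum gap ≈ 57.8 m

Leader travels v²/(2a_L) = 453.690 / 13.800 = 32.876 m before stopping.
Follower covers v·t_r = 21.3000 × 1.3 = 27.690 m while reacting, then v²/(2a_F) = 453.690 / 7.200 = 63.012 m while braking, for a total of 27.690 + 63.012 = 90.702 m.
Since a_F ≤ a_L and the follower starts braking later, the follower is never slower than the leader, so the closest approach is when both have stopped.
Minimum gap = 90.702 − 32.876 = 57.826 m.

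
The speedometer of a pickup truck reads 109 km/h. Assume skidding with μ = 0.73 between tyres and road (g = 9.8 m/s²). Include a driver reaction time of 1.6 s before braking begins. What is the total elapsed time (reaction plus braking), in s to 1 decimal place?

Total time ≈ 5.8 s

109 km/h ÷ 3.6 = 30.2778 m/s.
a = μg = 0.73 × 9.8 = 7.154 m/s².
Braking time = v/a = 30.2778 / 7.154 = 4.232 s.
Total = 1.6 + 4.232 = 5.832 s.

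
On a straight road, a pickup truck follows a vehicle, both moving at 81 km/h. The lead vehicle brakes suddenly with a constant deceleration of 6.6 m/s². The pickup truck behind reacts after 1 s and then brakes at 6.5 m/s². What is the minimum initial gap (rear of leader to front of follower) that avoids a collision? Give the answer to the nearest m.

81 km/h ÷ 3.6 = 22.5000 m/s.
Leader travels v²/(2a_L) = 506.250 / 13.200 = 38.352 m before stopping.
Follower covers v·t_r = 22.5000 × 1 = 22.500 m while reacting, then v²/(2a_F) = 506.250 / 13.000 = 38.942 m while braking, for a total of 22.500 + 38.942 = 61.442 m.
Since a_F ≤ a_L and the follower starts braking later, the follower is never slower than the leader, so the closest approach is when both have stopped.
Minimum gap = 61.442 − 38.352 = 23.090 m.

Minimum gap ≈ 23 m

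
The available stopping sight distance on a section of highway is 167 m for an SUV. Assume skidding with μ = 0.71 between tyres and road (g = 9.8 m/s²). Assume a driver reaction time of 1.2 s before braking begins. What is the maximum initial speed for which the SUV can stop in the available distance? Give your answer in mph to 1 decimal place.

Maximum speed ≈ 90.8 mph

a = μg = 0.71 × 9.8 = 6.958 m/s².
Stopping distance: v·t_r + v²/(2a) = 167 with t_r = 1.2 s and a = 6.958 m/s².
So v² + 16.699 v − 2323.97 = 0.
Positive root: v = −a·t_r + √((a·t_r)² + 2a·d) = −8.350 + √(69.722 + 2323.97) = 40.5754 m/s.
40.5754 m/s ÷ 0.44704 = 90.765 mph.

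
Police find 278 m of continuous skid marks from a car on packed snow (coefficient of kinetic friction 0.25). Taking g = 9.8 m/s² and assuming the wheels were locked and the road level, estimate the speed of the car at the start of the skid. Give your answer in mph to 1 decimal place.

Initial speed ≈ 82.6 mph

Deceleration a = μg = 0.25 × 9.8 = 2.450 m/s².
v = √(2a·d) = √(2 × 2.450 × 278) = √1362.200 = 36.9080 m/s.
= 36.9080 ÷ 0.44704 = 82.561 mph.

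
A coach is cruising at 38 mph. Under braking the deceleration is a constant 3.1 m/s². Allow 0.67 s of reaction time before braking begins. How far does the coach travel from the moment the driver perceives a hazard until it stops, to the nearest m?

38 mph × 0.44704 = 16.9875 m/s.
Reaction distance = v·t_r = 16.9875 × 0.67 = 11.382 m.
Braking distance = v²/(2a) = 16.9875² / (2 × 3.100) = 288.575 / 6.200 = 46.544 m.
Total = 11.382 + 46.544 = 57.926 m.

Total stopping distance ≈ 58 m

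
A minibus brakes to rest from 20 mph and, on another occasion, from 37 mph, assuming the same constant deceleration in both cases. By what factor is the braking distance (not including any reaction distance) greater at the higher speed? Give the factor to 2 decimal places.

Factor ≈ 3.42

Braking distance d = v²/(2a), so with a fixed, d ∝ v².
Factor = (37/20)² = 1.8500² = 3.4225.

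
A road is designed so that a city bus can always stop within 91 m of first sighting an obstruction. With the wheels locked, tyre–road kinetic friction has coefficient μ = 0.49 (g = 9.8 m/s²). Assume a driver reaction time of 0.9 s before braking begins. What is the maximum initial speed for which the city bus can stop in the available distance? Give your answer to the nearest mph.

Maximum speed ≈ 57 mph

a = μg = 0.49 × 9.8 = 4.802 m/s².
Stopping distance: v·t_r + v²/(2a) = 91 with t_r = 0.9 s and a = 4.802 m/s².
So v² + 8.644 v − 873.96 = 0.
Positive root: v = −a·t_r + √((a·t_r)² + 2a·d) = −4.322 + √(18.680 + 873.96) = 25.5551 m/s.
25.5551 m/s ÷ 0.44704 = 57.165 mph.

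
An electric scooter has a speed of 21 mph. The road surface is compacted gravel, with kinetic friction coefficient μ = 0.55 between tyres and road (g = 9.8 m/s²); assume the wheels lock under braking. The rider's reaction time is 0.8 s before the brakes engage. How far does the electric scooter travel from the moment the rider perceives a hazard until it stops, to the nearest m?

Total stopping distance ≈ 16 m

21 mph × 0.44704 = 9.3878 m/s.
a = μg = 0.55 × 9.8 = 5.390 m/s².
Reaction distance = v·t_r = 9.3878 × 0.8 = 7.510 m.
Braking distance = v²/(2a) = 9.3878² / (2 × 5.390) = 88.131 / 10.780 = 8.175 m.
Total = 7.510 + 8.175 = 15.685 m.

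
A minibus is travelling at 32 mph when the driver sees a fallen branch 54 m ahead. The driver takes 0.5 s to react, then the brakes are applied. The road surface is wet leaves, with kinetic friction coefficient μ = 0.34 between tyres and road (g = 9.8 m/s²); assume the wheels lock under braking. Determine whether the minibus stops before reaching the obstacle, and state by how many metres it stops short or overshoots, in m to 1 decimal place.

32 mph × 0.44704 = 14.3053 m/s.
a = μg = 0.34 × 9.8 = 3.332 m/s².
Reaction distance = 14.3053 × 0.5 = 7.153 m.
Braking distance = v²/(2a) = 204.642 / 6.664 = 30.709 m.
Total stopping distance = 7.153 + 30.709 = 37.862 m, vs 54 m available — it stops with 54 − 37.862 = 16.138 m to spare.

Yes — it stops 16.1 m short of the obstacle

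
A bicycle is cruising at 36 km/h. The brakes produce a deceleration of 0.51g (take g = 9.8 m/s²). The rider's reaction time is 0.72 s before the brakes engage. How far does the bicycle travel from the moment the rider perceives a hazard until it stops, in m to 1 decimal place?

36 km/h ÷ 3.6 = 10.0000 m/s.
a = 0.51 × 9.8 = 4.998 m/s².
Reaction distance = v·t_r = 10.0000 × 0.72 = 7.200 m.
Braking distance = v²/(2a) = 10.0000² / (2 × 4.998) = 100.000 / 9.996 = 10.004 m.
Total = 7.200 + 10.004 = 17.204 m.

Total stopping distance ≈ 17.2 m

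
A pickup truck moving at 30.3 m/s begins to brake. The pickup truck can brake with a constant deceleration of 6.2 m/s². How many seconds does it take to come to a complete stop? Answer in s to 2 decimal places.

Braking time = v/a = 30.3000 / 6.200 = 4.887 s.

Braking time ≈ 4.89 s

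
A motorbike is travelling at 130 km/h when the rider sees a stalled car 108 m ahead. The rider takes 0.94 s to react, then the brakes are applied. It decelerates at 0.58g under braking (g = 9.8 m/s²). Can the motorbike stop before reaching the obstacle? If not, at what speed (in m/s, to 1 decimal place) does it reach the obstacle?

No — it strikes the obstacle at 21.5 m/s

130 km/h ÷ 3.6 = 36.1111 m/s.
a = 0.58 × 9.8 = 5.684 m/s².
Reaction distance = 36.1111 × 0.94 = 33.944 m.
Braking distance needed to stop: v²/(2a) = 1304.012 / 11.368 = 114.709 m, so total needed = 33.944 + 114.709 = 148.653 m > 108 m — it cannot stop.
Distance remaining when braking begins: 108 − 33.944 = 74.056 m.
v² = v₀² − 2a·d = 1304.012 − 2 × 5.684 × 74.056 = 462.143 m²/s².
v = √462.143 = 21.498 m/s.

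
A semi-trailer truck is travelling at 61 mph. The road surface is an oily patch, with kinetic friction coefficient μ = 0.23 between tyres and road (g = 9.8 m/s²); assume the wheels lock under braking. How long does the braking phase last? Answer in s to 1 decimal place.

Braking time ≈ 12.1 s

61 mph × 0.44704 = 27.2694 m/s.
a = μg = 0.23 × 9.8 = 2.254 m/s².
Braking time = v/a = 27.2694 / 2.254 = 12.098 s.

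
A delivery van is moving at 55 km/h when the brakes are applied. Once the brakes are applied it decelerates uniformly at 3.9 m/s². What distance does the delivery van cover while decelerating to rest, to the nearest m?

Braking distance ≈ 30 m

55 km/h ÷ 3.6 = 15.2778 m/s.
Braking distance = v²/(2a) = 15.2778² / (2 × 3.900) = 233.411 / 7.800 = 29.924 m.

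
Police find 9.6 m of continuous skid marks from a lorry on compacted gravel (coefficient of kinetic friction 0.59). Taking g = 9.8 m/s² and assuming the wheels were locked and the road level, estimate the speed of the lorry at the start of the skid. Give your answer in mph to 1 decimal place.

Initial speed ≈ 23.6 mph

Deceleration a = μg = 0.59 × 9.8 = 5.782 m/s².
v = √(2a·d) = √(2 × 5.782 × 9.6) = √111.014 = 10.5363 m/s.
= 10.5363 ÷ 0.44704 = 23.569 mph.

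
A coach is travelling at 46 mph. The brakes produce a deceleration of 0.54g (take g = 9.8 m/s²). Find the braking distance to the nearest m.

Braking distance ≈ 40 m

46 mph × 0.44704 = 20.5638 m/s.
a = 0.54 × 9.8 = 5.292 m/s².
Braking distance = v²/(2a) = 20.5638² / (2 × 5.292) = 422.870 / 10.584 = 39.954 m.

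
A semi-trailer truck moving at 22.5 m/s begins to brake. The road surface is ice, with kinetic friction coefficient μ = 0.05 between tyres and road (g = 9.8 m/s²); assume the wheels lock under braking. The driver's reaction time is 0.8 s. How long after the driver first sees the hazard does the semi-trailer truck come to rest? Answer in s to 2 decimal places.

a = μg = 0.05 × 9.8 = 0.490 m/s².
Braking time = v/a = 22.5000 / 0.490 = 45.918 s.
Total = 0.8 + 45.918 = 46.718 s.

Total time ≈ 46.72 s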